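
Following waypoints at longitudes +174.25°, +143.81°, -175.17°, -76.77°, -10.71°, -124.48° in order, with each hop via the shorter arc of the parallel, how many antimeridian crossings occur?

1

Leg 1: +174.25° → +143.81°, shortest Δλ = -30.44° (west) — does not cross 180°.
Leg 2: +143.81° → -175.17°, shortest Δλ = 41.02° (east) — crosses 180°.
Leg 3: -175.17° → -76.77°, shortest Δλ = 98.4° (east) — does not cross 180°.
Leg 4: -76.77° → -10.71°, shortest Δλ = 66.06° (east) — does not cross 180°.
Leg 5: -10.71° → -124.48°, shortest Δλ = -113.77° (west) — does not cross 180°.
Total crossings: 1.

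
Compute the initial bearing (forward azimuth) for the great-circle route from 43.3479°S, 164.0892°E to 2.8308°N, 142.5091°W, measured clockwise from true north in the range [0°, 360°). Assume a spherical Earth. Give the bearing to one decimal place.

Δλ = -142.5091 − 164.0892 = -306.5983°; wrapped into (−180°, 180°]: 53.4017°.
θ = atan2( sin Δλ · cos φ₂ , cos φ₁ · sin φ₂ − sin φ₁ · cos φ₂ · cos Δλ )
  = atan2(0.80186, 0.44466) = 60.990° → normalised to [0°, 360°): 60.990°.

61.0°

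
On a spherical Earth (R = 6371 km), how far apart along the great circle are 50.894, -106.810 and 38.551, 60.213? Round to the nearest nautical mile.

5394 nmi

Δλ = 60.213 − -106.810 = 167.023°.
Δφ = 38.551 − 50.894 = -12.343°.
a = sin²(Δφ/2) + cos φ₁ · cos φ₂ · sin²(Δλ/2) = 0.498544.
c = 2·atan2(√a, √(1−a)) = 1.56788 rad → d = 6371·c ≈ 9988.99 km ≈ 5393.62 nmi.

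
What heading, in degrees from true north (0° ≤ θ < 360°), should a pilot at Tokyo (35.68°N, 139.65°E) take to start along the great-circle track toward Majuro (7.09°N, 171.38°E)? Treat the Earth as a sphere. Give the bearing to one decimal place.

126.9°

Δλ = 171.38 − 139.65 = 31.73°.
θ = atan2( sin Δλ · cos φ₂ , cos φ₁ · sin φ₂ − sin φ₁ · cos φ₂ · cos Δλ )
  = atan2(0.52190, -0.39203) = 126.913° → normalised to [0°, 360°): 126.913°.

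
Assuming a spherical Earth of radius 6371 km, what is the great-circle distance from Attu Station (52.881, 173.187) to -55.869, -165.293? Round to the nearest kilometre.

12252 km

Δλ = -165.293 − 173.187 = -338.480°; wrapped into (−180°, 180°]: 21.520°.
Δφ = -55.869 − 52.881 = -108.750°.
a = sin²(Δφ/2) + cos φ₁ · cos φ₂ · sin²(Δλ/2) = 0.672522.
c = 2·atan2(√a, √(1−a)) = 1.92308 rad → d = 6371·c ≈ 12251.95 km.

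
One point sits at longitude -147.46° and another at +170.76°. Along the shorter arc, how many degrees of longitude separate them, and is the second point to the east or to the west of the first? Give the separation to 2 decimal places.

Raw difference: 170.76 − -147.46 = 318.22°.
Normalise into (−180°, 180°]: 318.22° − 360° = -41.78°.
Negative ⇒ the second point lies to the west; separation 41.78°.

41.78° west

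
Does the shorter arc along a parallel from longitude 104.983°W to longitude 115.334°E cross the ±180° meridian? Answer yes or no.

Naïve |115.334 − -104.983| = 220.317° > 180°, so the shorter arc goes the other way round — across 180°.
Signed shortest Δλ = ((115.334 − -104.983 + 180) mod 360) − 180 = -139.683°.
Going west by 139.683° from -104.983° passes through 180° before reaching +115.334°.

Yes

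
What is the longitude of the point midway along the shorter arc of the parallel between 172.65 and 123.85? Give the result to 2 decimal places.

Signed shortest Δλ from +172.65° to +123.85° is -48.80°.
Midpoint longitude = +172.65° + (-48.80°)/2 = +172.65° − 24.40° = +148.25°.

+148.25°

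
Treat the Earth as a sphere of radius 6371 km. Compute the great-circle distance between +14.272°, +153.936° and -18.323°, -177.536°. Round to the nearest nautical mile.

2585 nmi

Δλ = -177.536 − 153.936 = -331.472°; wrapped into (−180°, 180°]: 28.528°.
Δφ = -18.323 − 14.272 = -32.595°.
a = sin²(Δφ/2) + cos φ₁ · cos φ₂ · sin²(Δλ/2) = 0.134602.
c = 2·atan2(√a, √(1−a)) = 0.75131 rad → d = 6371·c ≈ 4786.59 km ≈ 2584.55 nmi.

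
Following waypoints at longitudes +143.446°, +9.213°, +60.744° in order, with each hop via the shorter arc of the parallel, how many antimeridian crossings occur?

Leg 1: +143.446° → +9.213°, shortest Δλ = -134.233° (west) — does not cross 180°.
Leg 2: +9.213° → +60.744°, shortest Δλ = 51.531° (east) — does not cross 180°.
Total crossings: 0.

0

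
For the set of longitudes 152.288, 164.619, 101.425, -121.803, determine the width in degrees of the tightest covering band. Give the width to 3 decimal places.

Sort the longitudes: -121.803°, +101.425°, +152.288°, +164.619°.
Eastward gaps between consecutive values (wrapping around): 223.228°, 50.863°, 12.331°, 73.578°.
Largest gap = 223.228° ⇒ minimal covering band is its complement: 360° − 223.228° = 136.772°.
Band runs from +101.425° eastward to -121.803°, crossing the antimeridian.

136.772°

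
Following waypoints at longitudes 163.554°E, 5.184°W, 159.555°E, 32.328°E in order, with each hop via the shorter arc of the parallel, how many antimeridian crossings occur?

0

Leg 1: +163.554° → -5.184°, shortest Δλ = -168.738° (west) — does not cross 180°.
Leg 2: -5.184° → +159.555°, shortest Δλ = 164.739° (east) — does not cross 180°.
Leg 3: +159.555° → +32.328°, shortest Δλ = -127.227° (west) — does not cross 180°.
Total crossings: 0.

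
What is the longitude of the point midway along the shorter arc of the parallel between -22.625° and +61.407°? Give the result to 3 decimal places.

+19.391°

Signed shortest Δλ from -22.625° to +61.407° is +84.032°.
Midpoint longitude = -22.625° + (+84.032°)/2 = -22.625° + 42.016° = +19.391°.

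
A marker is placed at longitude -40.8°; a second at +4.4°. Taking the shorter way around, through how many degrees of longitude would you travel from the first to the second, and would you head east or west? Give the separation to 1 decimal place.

Raw difference: 4.4 − -40.8 = 45.2°.
Normalise into (−180°, 180°]: 45.2° stays 45.2°.
Positive ⇒ the second point lies to the east; separation 45.2°.

45.2° east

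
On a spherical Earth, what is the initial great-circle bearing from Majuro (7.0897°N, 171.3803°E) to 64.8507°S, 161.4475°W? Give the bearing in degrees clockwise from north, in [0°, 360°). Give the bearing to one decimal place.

168.4°

Δλ = -161.4475 − 171.3803 = -332.8278°; wrapped into (−180°, 180°]: 27.1722°.
θ = atan2( sin Δλ · cos φ₂ , cos φ₁ · sin φ₂ − sin φ₁ · cos φ₂ · cos Δλ )
  = atan2(0.19407, -0.94495) = 168.394° → normalised to [0°, 360°): 168.394°.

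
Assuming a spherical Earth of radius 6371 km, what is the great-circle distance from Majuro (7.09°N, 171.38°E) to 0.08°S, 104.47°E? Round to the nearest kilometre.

Δλ = 104.47 − 171.38 = -66.91°.
Δφ = -0.08 − 7.09 = -7.17°.
a = sin²(Δφ/2) + cos φ₁ · cos φ₂ · sin²(Δλ/2) = 0.305497.
c = 2·atan2(√a, √(1−a)) = 1.17124 rad → d = 6371·c ≈ 7462.00 km.

7462 km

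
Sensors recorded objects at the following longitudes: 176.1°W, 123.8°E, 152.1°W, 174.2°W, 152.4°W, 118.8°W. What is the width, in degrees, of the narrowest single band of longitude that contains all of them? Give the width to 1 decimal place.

Sort the longitudes: -176.1°, -174.2°, -152.4°, -152.1°, -118.8°, +123.8°.
Eastward gaps between consecutive values (wrapping around): 1.9°, 21.8°, 0.3°, 33.3°, 242.6°, 60.1°.
Largest gap = 242.6° ⇒ minimal covering band is its complement: 360° − 242.6° = 117.4°.
Band runs from +123.8° eastward to -118.8°, crossing the antimeridian.

117.4°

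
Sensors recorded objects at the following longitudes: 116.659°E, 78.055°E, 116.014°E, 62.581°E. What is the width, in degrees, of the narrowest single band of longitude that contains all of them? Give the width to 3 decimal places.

54.078°

Sort the longitudes: +62.581°, +78.055°, +116.014°, +116.659°.
Eastward gaps between consecutive values (wrapping around): 15.474°, 37.959°, 0.645°, 305.922°.
Largest gap = 305.922° ⇒ minimal covering band is its complement: 360° − 305.922° = 54.078°.
Band runs from +62.581° eastward to +116.659°.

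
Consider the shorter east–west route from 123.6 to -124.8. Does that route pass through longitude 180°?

Yes

Naïve |-124.8 − 123.6| = 248.4° > 180°, so the shorter arc goes the other way round — across 180°.
Signed shortest Δλ = ((-124.8 − 123.6 + 180) mod 360) − 180 = 111.6°.
Going east by 111.6° from +123.6° passes through 180° before reaching -124.8°.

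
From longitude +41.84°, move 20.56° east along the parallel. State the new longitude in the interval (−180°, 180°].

+62.40°

Start at +41.84°; shift +20.56° → +62.40°.
+62.40° already lies in (−180°, 180°].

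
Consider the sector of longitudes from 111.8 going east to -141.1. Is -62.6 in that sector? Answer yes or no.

Band width going east from +111.8° to -141.1°: ((-141.1 − 111.8) mod 360) = 107.1°.
Offset of -62.6° east of the west edge: ((-62.6 − 111.8) mod 360) = 185.6°.
185.6° > 107.1° ⇒ outside.

No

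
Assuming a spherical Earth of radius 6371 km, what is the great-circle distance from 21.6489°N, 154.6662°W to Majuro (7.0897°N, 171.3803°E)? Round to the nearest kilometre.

Δλ = 171.3803 − -154.6662 = 326.0465°; wrapped into (−180°, 180°]: -33.9535°.
Δφ = 7.0897 − 21.6489 = -14.5592°.
a = sin²(Δφ/2) + cos φ₁ · cos φ₂ · sin²(Δλ/2) = 0.094691.
c = 2·atan2(√a, √(1−a)) = 0.62559 rad → d = 6371·c ≈ 3985.62 km.

3986 km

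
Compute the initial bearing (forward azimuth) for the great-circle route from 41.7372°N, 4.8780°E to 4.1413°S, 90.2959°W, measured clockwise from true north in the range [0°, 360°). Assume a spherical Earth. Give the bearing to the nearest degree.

270°

Δλ = -90.2959 − 4.8780 = -95.1739°.
θ = atan2( sin Δλ · cos φ₂ , cos φ₁ · sin φ₂ − sin φ₁ · cos φ₂ · cos Δλ )
  = atan2(-0.99333, 0.00599) = -89.655° → normalised to [0°, 360°): 270.345°.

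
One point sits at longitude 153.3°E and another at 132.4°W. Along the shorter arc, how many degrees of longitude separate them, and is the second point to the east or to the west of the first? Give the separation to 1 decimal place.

74.3° east

Raw difference: -132.4 − 153.3 = -285.7°.
Normalise into (−180°, 180°]: -285.7° + 360° = 74.3°.
Positive ⇒ the second point lies to the east; separation 74.3°.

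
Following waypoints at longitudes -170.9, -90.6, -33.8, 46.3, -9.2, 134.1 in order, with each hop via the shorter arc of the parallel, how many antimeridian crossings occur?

0

Leg 1: -170.9° → -90.6°, shortest Δλ = 80.3° (east) — does not cross 180°.
Leg 2: -90.6° → -33.8°, shortest Δλ = 56.8° (east) — does not cross 180°.
Leg 3: -33.8° → +46.3°, shortest Δλ = 80.1° (east) — does not cross 180°.
Leg 4: +46.3° → -9.2°, shortest Δλ = -55.5° (west) — does not cross 180°.
Leg 5: -9.2° → +134.1°, shortest Δλ = 143.3° (east) — does not cross 180°.
Total crossings: 0.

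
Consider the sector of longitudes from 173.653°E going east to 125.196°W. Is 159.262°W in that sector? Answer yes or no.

Yes

Band width going east from +173.653° to -125.196°: ((-125.196 − 173.653) mod 360) = 61.151°.
Offset of -159.262° east of the west edge: ((-159.262 − 173.653) mod 360) = 27.085°.
27.085° ≤ 61.151° ⇒ inside.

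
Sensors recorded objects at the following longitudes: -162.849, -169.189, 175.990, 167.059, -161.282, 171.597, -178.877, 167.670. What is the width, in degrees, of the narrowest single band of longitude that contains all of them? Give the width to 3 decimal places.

31.659°

Sort the longitudes: -178.877°, -169.189°, -162.849°, -161.282°, +167.059°, +167.670°, +171.597°, +175.990°.
Eastward gaps between consecutive values (wrapping around): 9.688°, 6.340°, 1.567°, 328.341°, 0.611°, 3.927°, 4.393°, 5.133°.
Largest gap = 328.341° ⇒ minimal covering band is its complement: 360° − 328.341° = 31.659°.
Band runs from +167.059° eastward to -161.282°, crossing the antimeridian.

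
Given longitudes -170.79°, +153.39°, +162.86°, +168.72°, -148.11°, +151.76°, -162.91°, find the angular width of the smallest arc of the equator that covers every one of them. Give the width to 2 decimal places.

Sort the longitudes: -170.79°, -162.91°, -148.11°, +151.76°, +153.39°, +162.86°, +168.72°.
Eastward gaps between consecutive values (wrapping around): 7.88°, 14.80°, 299.87°, 1.63°, 9.47°, 5.86°, 20.49°.
Largest gap = 299.87° ⇒ minimal covering band is its complement: 360° − 299.87° = 60.13°.
Band runs from +151.76° eastward to -148.11°, crossing the antimeridian.

60.13°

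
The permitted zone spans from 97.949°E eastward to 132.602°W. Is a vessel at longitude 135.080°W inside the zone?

Band width going east from +97.949° to -132.602°: ((-132.602 − 97.949) mod 360) = 129.449°.
Offset of -135.080° east of the west edge: ((-135.080 − 97.949) mod 360) = 126.971°.
126.971° ≤ 129.449° ⇒ inside.

Yes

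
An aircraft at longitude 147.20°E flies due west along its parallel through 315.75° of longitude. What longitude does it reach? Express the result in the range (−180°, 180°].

Start at +147.20°; shift −315.75° → -168.55°.
-168.55° already lies in (−180°, 180°].

168.55°W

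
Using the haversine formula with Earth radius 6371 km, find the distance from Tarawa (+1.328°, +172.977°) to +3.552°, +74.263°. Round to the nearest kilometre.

10965 km

Δλ = 74.263 − 172.977 = -98.714°.
Δφ = 3.552 − 1.328 = 2.224°.
a = sin²(Δφ/2) + cos φ₁ · cos φ₂ · sin²(Δλ/2) = 0.574867.
c = 2·atan2(√a, √(1−a)) = 1.72110 rad → d = 6371·c ≈ 10965.11 km.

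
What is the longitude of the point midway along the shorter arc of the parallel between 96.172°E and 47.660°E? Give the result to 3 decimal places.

71.916°E

Signed shortest Δλ from +96.172° to +47.660° is -48.512°.
Midpoint longitude = +96.172° + (-48.512°)/2 = +96.172° − 24.256° = +71.916°.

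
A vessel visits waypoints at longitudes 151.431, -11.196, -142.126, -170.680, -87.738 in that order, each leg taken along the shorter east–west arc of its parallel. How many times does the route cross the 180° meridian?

0

Leg 1: +151.431° → -11.196°, shortest Δλ = -162.627° (west) — does not cross 180°.
Leg 2: -11.196° → -142.126°, shortest Δλ = -130.93° (west) — does not cross 180°.
Leg 3: -142.126° → -170.680°, shortest Δλ = -28.554° (west) — does not cross 180°.
Leg 4: -170.680° → -87.738°, shortest Δλ = 82.942° (east) — does not cross 180°.
Total crossings: 0.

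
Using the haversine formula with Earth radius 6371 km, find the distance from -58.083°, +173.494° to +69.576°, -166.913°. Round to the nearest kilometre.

Δλ = -166.913 − 173.494 = -340.407°; wrapped into (−180°, 180°]: 19.593°.
Δφ = 69.576 − -58.083 = 127.659°.
a = sin²(Δφ/2) + cos φ₁ · cos φ₂ · sin²(Δλ/2) = 0.810822.
c = 2·atan2(√a, √(1−a)) = 2.24164 rad → d = 6371·c ≈ 14281.46 km.

14281 km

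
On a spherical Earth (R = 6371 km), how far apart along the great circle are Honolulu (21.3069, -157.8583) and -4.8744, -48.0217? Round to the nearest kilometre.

12258 km

Δλ = -48.0217 − -157.8583 = 109.8366°.
Δφ = -4.8744 − 21.3069 = -26.1813°.
a = sin²(Δφ/2) + cos φ₁ · cos φ₂ · sin²(Δλ/2) = 0.672938.
c = 2·atan2(√a, √(1−a)) = 1.92397 rad → d = 6371·c ≈ 12257.61 km.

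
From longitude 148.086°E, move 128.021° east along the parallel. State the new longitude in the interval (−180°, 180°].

Start at +148.086°; shift +128.021° → +276.107°.
+276.107° lies outside (−180°, 180°]; subtract 360° → -83.893°.

83.893°W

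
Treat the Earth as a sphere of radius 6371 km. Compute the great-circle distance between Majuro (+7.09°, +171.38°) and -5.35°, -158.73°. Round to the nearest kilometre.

Δλ = -158.73 − 171.38 = -330.11°; wrapped into (−180°, 180°]: 29.89°.
Δφ = -5.35 − 7.09 = -12.44°.
a = sin²(Δφ/2) + cos φ₁ · cos φ₂ · sin²(Δλ/2) = 0.077451.
c = 2·atan2(√a, √(1−a)) = 0.56405 rad → d = 6371·c ≈ 3593.55 km.

3594 km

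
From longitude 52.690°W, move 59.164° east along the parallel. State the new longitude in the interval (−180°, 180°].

Start at -52.690°; shift +59.164° → +6.474°.
+6.474° already lies in (−180°, 180°].

6.474°E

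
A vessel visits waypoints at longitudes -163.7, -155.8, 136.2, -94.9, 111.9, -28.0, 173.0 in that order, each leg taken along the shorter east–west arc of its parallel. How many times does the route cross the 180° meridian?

4

Leg 1: -163.7° → -155.8°, shortest Δλ = 7.9° (east) — does not cross 180°.
Leg 2: -155.8° → +136.2°, shortest Δλ = -68.0° (west) — crosses 180°.
Leg 3: +136.2° → -94.9°, shortest Δλ = 128.9° (east) — crosses 180°.
Leg 4: -94.9° → +111.9°, shortest Δλ = -153.2° (west) — crosses 180°.
Leg 5: +111.9° → -28.0°, shortest Δλ = -139.9° (west) — does not cross 180°.
Leg 6: -28.0° → +173.0°, shortest Δλ = -159.0° (west) — crosses 180°.
Total crossings: 4.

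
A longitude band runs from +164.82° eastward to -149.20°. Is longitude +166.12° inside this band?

Yes

Band width going east from +164.82° to -149.20°: ((-149.20 − 164.82) mod 360) = 45.98°.
Offset of +166.12° east of the west edge: ((166.12 − 164.82) mod 360) = 1.30°.
1.30° ≤ 45.98° ⇒ inside.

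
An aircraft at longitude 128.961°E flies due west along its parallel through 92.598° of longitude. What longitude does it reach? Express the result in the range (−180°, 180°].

Start at +128.961°; shift −92.598° → +36.363°.
+36.363° already lies in (−180°, 180°].

36.363°E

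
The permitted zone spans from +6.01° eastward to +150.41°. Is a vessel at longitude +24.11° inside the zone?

Yes

Band width going east from +6.01° to +150.41°: ((150.41 − 6.01) mod 360) = 144.40°.
Offset of +24.11° east of the west edge: ((24.11 − 6.01) mod 360) = 18.10°.
18.10° ≤ 144.40° ⇒ inside.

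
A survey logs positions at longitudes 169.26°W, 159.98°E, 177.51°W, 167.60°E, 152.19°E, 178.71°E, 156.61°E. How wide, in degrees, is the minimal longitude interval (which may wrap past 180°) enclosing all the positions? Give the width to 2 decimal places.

38.55°

Sort the longitudes: -177.51°, -169.26°, +152.19°, +156.61°, +159.98°, +167.60°, +178.71°.
Eastward gaps between consecutive values (wrapping around): 8.25°, 321.45°, 4.42°, 3.37°, 7.62°, 11.11°, 3.78°.
Largest gap = 321.45° ⇒ minimal covering band is its complement: 360° − 321.45° = 38.55°.
Band runs from +152.19° eastward to -169.26°, crossing the antimeridian.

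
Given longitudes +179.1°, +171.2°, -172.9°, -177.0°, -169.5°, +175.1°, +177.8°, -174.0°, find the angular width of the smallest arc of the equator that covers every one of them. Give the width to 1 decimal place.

19.3°

Sort the longitudes: -177.0°, -174.0°, -172.9°, -169.5°, +171.2°, +175.1°, +177.8°, +179.1°.
Eastward gaps between consecutive values (wrapping around): 3.0°, 1.1°, 3.4°, 340.7°, 3.9°, 2.7°, 1.3°, 3.9°.
Largest gap = 340.7° ⇒ minimal covering band is its complement: 360° − 340.7° = 19.3°.
Band runs from +171.2° eastward to -169.5°, crossing the antimeridian.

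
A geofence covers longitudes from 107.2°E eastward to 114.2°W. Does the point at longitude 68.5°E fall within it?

Band width going east from +107.2° to -114.2°: ((-114.2 − 107.2) mod 360) = 138.6°.
Offset of +68.5° east of the west edge: ((68.5 − 107.2) mod 360) = 321.3°.
321.3° > 138.6° ⇒ outside.

No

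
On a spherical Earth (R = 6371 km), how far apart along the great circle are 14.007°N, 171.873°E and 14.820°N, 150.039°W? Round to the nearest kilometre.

Δλ = -150.039 − 171.873 = -321.912°; wrapped into (−180°, 180°]: 38.088°.
Δφ = 14.820 − 14.007 = 0.813°.
a = sin²(Δφ/2) + cos φ₁ · cos φ₂ · sin²(Δλ/2) = 0.099916.
c = 2·atan2(√a, √(1−a)) = 0.64322 rad → d = 6371·c ≈ 4097.96 km.

4098 km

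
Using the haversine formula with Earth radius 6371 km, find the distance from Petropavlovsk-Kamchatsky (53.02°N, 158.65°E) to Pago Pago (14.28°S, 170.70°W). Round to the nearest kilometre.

Δλ = -170.70 − 158.65 = -329.35°; wrapped into (−180°, 180°]: 30.65°.
Δφ = -14.28 − 53.02 = -67.30°.
a = sin²(Δφ/2) + cos φ₁ · cos φ₂ · sin²(Δλ/2) = 0.347767.
c = 2·atan2(√a, √(1−a)) = 1.26142 rad → d = 6371·c ≈ 8036.49 km.

8036 km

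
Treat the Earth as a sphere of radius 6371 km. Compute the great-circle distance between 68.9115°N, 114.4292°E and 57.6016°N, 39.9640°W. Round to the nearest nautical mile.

Δλ = -39.9640 − 114.4292 = -154.3932°.
Δφ = 57.6016 − 68.9115 = -11.3099°.
a = sin²(Δφ/2) + cos φ₁ · cos φ₂ · sin²(Δλ/2) = 0.193029.
c = 2·atan2(√a, √(1−a)) = 0.90975 rad → d = 6371·c ≈ 5796.03 km ≈ 3129.60 nmi.

3130 nmi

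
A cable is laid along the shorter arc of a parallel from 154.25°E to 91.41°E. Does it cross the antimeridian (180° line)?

Signed shortest Δλ = ((91.41 − 154.25 + 180) mod 360) − 180 = -62.84°.
Going west by 62.84° from +154.25° reaches +91.41° without touching 180°.

No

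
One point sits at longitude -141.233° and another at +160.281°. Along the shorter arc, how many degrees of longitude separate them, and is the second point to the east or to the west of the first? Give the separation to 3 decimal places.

Raw difference: 160.281 − -141.233 = 301.514°.
Normalise into (−180°, 180°]: 301.514° − 360° = -58.486°.
Negative ⇒ the second point lies to the west; separation 58.486°.

58.486° west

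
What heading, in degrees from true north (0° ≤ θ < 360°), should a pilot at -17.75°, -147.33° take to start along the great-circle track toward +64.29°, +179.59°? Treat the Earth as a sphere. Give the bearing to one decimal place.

346.3°

Δλ = 179.59 − -147.33 = 326.92°; wrapped into (−180°, 180°]: -33.08°.
θ = atan2( sin Δλ · cos φ₂ , cos φ₁ · sin φ₂ − sin φ₁ · cos φ₂ · cos Δλ )
  = atan2(-0.23678, 0.96893) = -13.732° → normalised to [0°, 360°): 346.268°.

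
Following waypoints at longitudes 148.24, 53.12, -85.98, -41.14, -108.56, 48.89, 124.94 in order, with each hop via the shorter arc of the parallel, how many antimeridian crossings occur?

Leg 1: +148.24° → +53.12°, shortest Δλ = -95.12° (west) — does not cross 180°.
Leg 2: +53.12° → -85.98°, shortest Δλ = -139.1° (west) — does not cross 180°.
Leg 3: -85.98° → -41.14°, shortest Δλ = 44.84° (east) — does not cross 180°.
Leg 4: -41.14° → -108.56°, shortest Δλ = -67.42° (west) — does not cross 180°.
Leg 5: -108.56° → +48.89°, shortest Δλ = 157.45° (east) — does not cross 180°.
Leg 6: +48.89° → +124.94°, shortest Δλ = 76.05° (east) — does not cross 180°.
Total crossings: 0.

0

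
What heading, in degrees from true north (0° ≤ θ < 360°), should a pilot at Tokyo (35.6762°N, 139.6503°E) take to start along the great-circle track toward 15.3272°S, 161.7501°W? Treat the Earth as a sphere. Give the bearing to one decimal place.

Δλ = -161.7501 − 139.6503 = -301.4004°; wrapped into (−180°, 180°]: 58.5996°.
θ = atan2( sin Δλ · cos φ₂ , cos φ₁ · sin φ₂ − sin φ₁ · cos φ₂ · cos Δλ )
  = atan2(0.82319, -0.50777) = 121.668° → normalised to [0°, 360°): 121.668°.

121.7°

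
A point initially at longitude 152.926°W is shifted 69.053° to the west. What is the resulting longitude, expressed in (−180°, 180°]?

138.021°E

Start at -152.926°; shift −69.053° → -221.979°.
-221.979° lies outside (−180°, 180°]; add 360° → +138.021°.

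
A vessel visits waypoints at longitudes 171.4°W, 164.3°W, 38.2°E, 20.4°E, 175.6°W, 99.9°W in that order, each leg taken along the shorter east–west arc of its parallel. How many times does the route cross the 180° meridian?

Leg 1: -171.4° → -164.3°, shortest Δλ = 7.1° (east) — does not cross 180°.
Leg 2: -164.3° → +38.2°, shortest Δλ = -157.5° (west) — crosses 180°.
Leg 3: +38.2° → +20.4°, shortest Δλ = -17.8° (west) — does not cross 180°.
Leg 4: +20.4° → -175.6°, shortest Δλ = 164.0° (east) — crosses 180°.
Leg 5: -175.6° → -99.9°, shortest Δλ = 75.7° (east) — does not cross 180°.
Total crossings: 2.

2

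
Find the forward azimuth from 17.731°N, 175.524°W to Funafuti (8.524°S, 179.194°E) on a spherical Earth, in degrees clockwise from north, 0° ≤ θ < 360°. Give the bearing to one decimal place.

191.7°

Δλ = 179.194 − -175.524 = 354.718°; wrapped into (−180°, 180°]: -5.282°.
θ = atan2( sin Δλ · cos φ₂ , cos φ₁ · sin φ₂ − sin φ₁ · cos φ₂ · cos Δλ )
  = atan2(-0.09104, -0.44109) = -168.338° → normalised to [0°, 360°): 191.662°.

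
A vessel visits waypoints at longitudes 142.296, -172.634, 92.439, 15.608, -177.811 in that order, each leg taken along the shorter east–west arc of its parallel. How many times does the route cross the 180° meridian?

3

Leg 1: +142.296° → -172.634°, shortest Δλ = 45.07° (east) — crosses 180°.
Leg 2: -172.634° → +92.439°, shortest Δλ = -94.927° (west) — crosses 180°.
Leg 3: +92.439° → +15.608°, shortest Δλ = -76.831° (west) — does not cross 180°.
Leg 4: +15.608° → -177.811°, shortest Δλ = 166.581° (east) — crosses 180°.
Total crossings: 3.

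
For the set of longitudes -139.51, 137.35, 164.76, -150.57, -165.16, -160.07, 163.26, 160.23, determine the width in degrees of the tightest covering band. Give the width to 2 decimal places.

83.14°

Sort the longitudes: -165.16°, -160.07°, -150.57°, -139.51°, +137.35°, +160.23°, +163.26°, +164.76°.
Eastward gaps between consecutive values (wrapping around): 5.09°, 9.50°, 11.06°, 276.86°, 22.88°, 3.03°, 1.50°, 30.08°.
Largest gap = 276.86° ⇒ minimal covering band is its complement: 360° − 276.86° = 83.14°.
Band runs from +137.35° eastward to -139.51°, crossing the antimeridian.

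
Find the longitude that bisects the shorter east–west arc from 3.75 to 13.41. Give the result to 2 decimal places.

Signed shortest Δλ from +3.75° to +13.41° is +9.66°.
Midpoint longitude = +3.75° + (+9.66°)/2 = +3.75° + 4.83° = +8.58°.

+8.58°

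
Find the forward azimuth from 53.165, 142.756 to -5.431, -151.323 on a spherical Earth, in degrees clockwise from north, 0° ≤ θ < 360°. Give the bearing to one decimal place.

112.8°

Δλ = -151.323 − 142.756 = -294.079°; wrapped into (−180°, 180°]: 65.921°.
θ = atan2( sin Δλ · cos φ₂ , cos φ₁ · sin φ₂ − sin φ₁ · cos φ₂ · cos Δλ )
  = atan2(0.90889, -0.38182) = 112.787° → normalised to [0°, 360°): 112.787°.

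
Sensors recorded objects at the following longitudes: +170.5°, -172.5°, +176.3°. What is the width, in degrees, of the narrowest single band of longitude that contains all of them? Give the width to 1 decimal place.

17.0°

Sort the longitudes: -172.5°, +170.5°, +176.3°.
Eastward gaps between consecutive values (wrapping around): 343.0°, 5.8°, 11.2°.
Largest gap = 343.0° ⇒ minimal covering band is its complement: 360° − 343.0° = 17.0°.
Band runs from +170.5° eastward to -172.5°, crossing the antimeridian.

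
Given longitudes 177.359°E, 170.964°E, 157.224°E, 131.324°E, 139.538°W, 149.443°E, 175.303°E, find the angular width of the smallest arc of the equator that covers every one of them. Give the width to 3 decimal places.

Sort the longitudes: -139.538°, +131.324°, +149.443°, +157.224°, +170.964°, +175.303°, +177.359°.
Eastward gaps between consecutive values (wrapping around): 270.862°, 18.119°, 7.781°, 13.740°, 4.339°, 2.056°, 43.103°.
Largest gap = 270.862° ⇒ minimal covering band is its complement: 360° − 270.862° = 89.138°.
Band runs from +131.324° eastward to -139.538°, crossing the antimeridian.

89.138°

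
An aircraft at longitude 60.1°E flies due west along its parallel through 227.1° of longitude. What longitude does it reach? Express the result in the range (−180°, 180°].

167.0°W

Start at +60.1°; shift −227.1° → -167.0°.
-167.0° already lies in (−180°, 180°].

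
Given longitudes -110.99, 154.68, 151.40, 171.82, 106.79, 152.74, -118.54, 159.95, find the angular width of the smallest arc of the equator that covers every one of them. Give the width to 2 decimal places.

142.22°

Sort the longitudes: -118.54°, -110.99°, +106.79°, +151.40°, +152.74°, +154.68°, +159.95°, +171.82°.
Eastward gaps between consecutive values (wrapping around): 7.55°, 217.78°, 44.61°, 1.34°, 1.94°, 5.27°, 11.87°, 69.64°.
Largest gap = 217.78° ⇒ minimal covering band is its complement: 360° − 217.78° = 142.22°.
Band runs from +106.79° eastward to -110.99°, crossing the antimeridian.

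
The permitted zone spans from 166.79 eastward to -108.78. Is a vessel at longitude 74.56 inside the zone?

Band width going east from +166.79° to -108.78°: ((-108.78 − 166.79) mod 360) = 84.43°.
Offset of +74.56° east of the west edge: ((74.56 − 166.79) mod 360) = 267.77°.
267.77° > 84.43° ⇒ outside.

No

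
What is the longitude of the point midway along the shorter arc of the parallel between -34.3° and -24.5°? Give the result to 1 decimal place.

-29.4°

Signed shortest Δλ from -34.3° to -24.5° is +9.8°.
Midpoint longitude = -34.3° + (+9.8°)/2 = -34.3° + 4.9° = -29.4°.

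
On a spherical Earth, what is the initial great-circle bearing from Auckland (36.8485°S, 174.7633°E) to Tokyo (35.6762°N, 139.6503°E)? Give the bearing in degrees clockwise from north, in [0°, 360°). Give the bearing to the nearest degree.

332°

Δλ = 139.6503 − 174.7633 = -35.1130°.
θ = atan2( sin Δλ · cos φ₂ , cos φ₁ · sin φ₂ − sin φ₁ · cos φ₂ · cos Δλ )
  = atan2(-0.46724, 0.86519) = -28.371° → normalised to [0°, 360°): 331.629°.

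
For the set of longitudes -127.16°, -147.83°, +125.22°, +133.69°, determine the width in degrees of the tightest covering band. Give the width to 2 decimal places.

Sort the longitudes: -147.83°, -127.16°, +125.22°, +133.69°.
Eastward gaps between consecutive values (wrapping around): 20.67°, 252.38°, 8.47°, 78.48°.
Largest gap = 252.38° ⇒ minimal covering band is its complement: 360° − 252.38° = 107.62°.
Band runs from +125.22° eastward to -127.16°, crossing the antimeridian.

107.62°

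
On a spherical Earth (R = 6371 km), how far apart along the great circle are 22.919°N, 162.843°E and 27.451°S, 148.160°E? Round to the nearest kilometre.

Δλ = 148.160 − 162.843 = -14.683°.
Δφ = -27.451 − 22.919 = -50.370°.
a = sin²(Δφ/2) + cos φ₁ · cos φ₂ · sin²(Δλ/2) = 0.194432.
c = 2·atan2(√a, √(1−a)) = 0.91330 rad → d = 6371·c ≈ 5818.65 km.

5819 km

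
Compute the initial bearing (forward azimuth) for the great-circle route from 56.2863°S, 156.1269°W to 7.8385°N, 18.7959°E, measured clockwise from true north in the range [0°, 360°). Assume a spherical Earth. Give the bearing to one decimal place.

173.3°

Δλ = 18.7959 − -156.1269 = 174.9228°.
θ = atan2( sin Δλ · cos φ₂ , cos φ₁ · sin φ₂ − sin φ₁ · cos φ₂ · cos Δλ )
  = atan2(0.08767, -0.74512) = 173.289° → normalised to [0°, 360°): 173.289°.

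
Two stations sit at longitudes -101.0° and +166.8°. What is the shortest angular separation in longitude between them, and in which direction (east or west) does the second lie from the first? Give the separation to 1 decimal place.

Raw difference: 166.8 − -101.0 = 267.8°.
Normalise into (−180°, 180°]: 267.8° − 360° = -92.2°.
Negative ⇒ the second point lies to the west; separation 92.2°.

92.2° west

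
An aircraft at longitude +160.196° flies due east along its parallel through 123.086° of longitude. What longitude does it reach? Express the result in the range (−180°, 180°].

-76.718°

Start at +160.196°; shift +123.086° → +283.282°.
+283.282° lies outside (−180°, 180°]; subtract 360° → -76.718°.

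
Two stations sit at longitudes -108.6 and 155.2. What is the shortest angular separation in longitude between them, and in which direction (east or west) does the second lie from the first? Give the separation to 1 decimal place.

96.2° west

Raw difference: 155.2 − -108.6 = 263.8°.
Normalise into (−180°, 180°]: 263.8° − 360° = -96.2°.
Negative ⇒ the second point lies to the west; separation 96.2°.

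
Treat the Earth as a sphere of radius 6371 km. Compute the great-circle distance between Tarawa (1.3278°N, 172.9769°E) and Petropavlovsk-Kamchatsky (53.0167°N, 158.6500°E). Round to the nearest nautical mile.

3185 nmi

Δλ = 158.6500 − 172.9769 = -14.3269°.
Δφ = 53.0167 − 1.3278 = 51.6889°.
a = sin²(Δφ/2) + cos φ₁ · cos φ₂ · sin²(Δλ/2) = 0.199387.
c = 2·atan2(√a, √(1−a)) = 0.92576 rad → d = 6371·c ≈ 5898.02 km ≈ 3184.68 nmi.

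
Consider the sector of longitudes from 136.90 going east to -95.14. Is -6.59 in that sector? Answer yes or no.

No

Band width going east from +136.90° to -95.14°: ((-95.14 − 136.90) mod 360) = 127.96°.
Offset of -6.59° east of the west edge: ((-6.59 − 136.90) mod 360) = 216.51°.
216.51° > 127.96° ⇒ outside.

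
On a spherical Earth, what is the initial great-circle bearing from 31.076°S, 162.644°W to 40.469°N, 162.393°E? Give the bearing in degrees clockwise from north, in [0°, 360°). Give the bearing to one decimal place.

333.6°

Δλ = 162.393 − -162.644 = 325.037°; wrapped into (−180°, 180°]: -34.963°.
θ = atan2( sin Δλ · cos φ₂ , cos φ₁ · sin φ₂ − sin φ₁ · cos φ₂ · cos Δλ )
  = atan2(-0.43595, 0.87770) = -26.413° → normalised to [0°, 360°): 333.587°.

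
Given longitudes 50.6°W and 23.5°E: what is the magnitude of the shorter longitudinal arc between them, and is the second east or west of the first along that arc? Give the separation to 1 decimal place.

Raw difference: 23.5 − -50.6 = 74.1°.
Normalise into (−180°, 180°]: 74.1° stays 74.1°.
Positive ⇒ the second point lies to the east; separation 74.1°.

74.1° east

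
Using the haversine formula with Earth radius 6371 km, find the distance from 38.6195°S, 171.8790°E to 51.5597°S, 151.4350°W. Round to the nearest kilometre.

3175 km

Δλ = -151.4350 − 171.8790 = -323.3140°; wrapped into (−180°, 180°]: 36.6860°.
Δφ = -51.5597 − -38.6195 = -12.9402°.
a = sin²(Δφ/2) + cos φ₁ · cos φ₂ · sin²(Δλ/2) = 0.060805.
c = 2·atan2(√a, √(1−a)) = 0.49831 rad → d = 6371·c ≈ 3174.75 km.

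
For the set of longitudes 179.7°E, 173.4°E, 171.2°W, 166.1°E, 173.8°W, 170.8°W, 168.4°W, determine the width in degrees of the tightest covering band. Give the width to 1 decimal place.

25.5°

Sort the longitudes: -173.8°, -171.2°, -170.8°, -168.4°, +166.1°, +173.4°, +179.7°.
Eastward gaps between consecutive values (wrapping around): 2.6°, 0.4°, 2.4°, 334.5°, 7.3°, 6.3°, 6.5°.
Largest gap = 334.5° ⇒ minimal covering band is its complement: 360° − 334.5° = 25.5°.
Band runs from +166.1° eastward to -168.4°, crossing the antimeridian.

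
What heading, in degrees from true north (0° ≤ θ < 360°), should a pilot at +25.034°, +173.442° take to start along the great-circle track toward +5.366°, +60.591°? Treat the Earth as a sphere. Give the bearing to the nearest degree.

285°

Δλ = 60.591 − 173.442 = -112.851°.
θ = atan2( sin Δλ · cos φ₂ , cos φ₁ · sin φ₂ − sin φ₁ · cos φ₂ · cos Δλ )
  = atan2(-0.91748, 0.24834) = -74.854° → normalised to [0°, 360°): 285.146°.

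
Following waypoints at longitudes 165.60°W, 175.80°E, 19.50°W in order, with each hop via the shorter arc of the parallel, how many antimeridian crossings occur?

2

Leg 1: -165.60° → +175.80°, shortest Δλ = -18.6° (west) — crosses 180°.
Leg 2: +175.80° → -19.50°, shortest Δλ = 164.7° (east) — crosses 180°.
Total crossings: 2.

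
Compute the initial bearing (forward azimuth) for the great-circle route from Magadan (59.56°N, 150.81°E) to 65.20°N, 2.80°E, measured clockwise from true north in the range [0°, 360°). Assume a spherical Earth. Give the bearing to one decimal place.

343.8°

Δλ = 2.80 − 150.81 = -148.01°.
θ = atan2( sin Δλ · cos φ₂ , cos φ₁ · sin φ₂ − sin φ₁ · cos φ₂ · cos Δλ )
  = atan2(-0.22221, 0.76663) = -16.165° → normalised to [0°, 360°): 343.835°.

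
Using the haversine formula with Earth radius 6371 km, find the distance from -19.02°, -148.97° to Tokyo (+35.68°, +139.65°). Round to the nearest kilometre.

Δλ = 139.65 − -148.97 = 288.62°; wrapped into (−180°, 180°]: -71.38°.
Δφ = 35.68 − -19.02 = 54.70°.
a = sin²(Δφ/2) + cos φ₁ · cos φ₂ · sin²(Δλ/2) = 0.472443.
c = 2·atan2(√a, √(1−a)) = 1.51566 rad → d = 6371·c ≈ 9656.24 km.

9656 km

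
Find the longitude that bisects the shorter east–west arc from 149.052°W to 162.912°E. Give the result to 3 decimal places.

173.070°W

Signed shortest Δλ from -149.052° to +162.912° is -48.036°.
Midpoint longitude = -149.052° + (-48.036°)/2 = -149.052° − 24.018° = -173.070°.
(The naïve average (-149.052 + +162.912)/2 = 6.93° is on the wrong side of the globe.)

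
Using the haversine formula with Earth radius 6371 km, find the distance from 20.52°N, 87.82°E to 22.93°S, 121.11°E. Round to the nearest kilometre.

Δλ = 121.11 − 87.82 = 33.29°.
Δφ = -22.93 − 20.52 = -43.45°.
a = sin²(Δφ/2) + cos φ₁ · cos φ₂ · sin²(Δλ/2) = 0.207783.
c = 2·atan2(√a, √(1−a)) = 0.94661 rad → d = 6371·c ≈ 6030.88 km.

6031 km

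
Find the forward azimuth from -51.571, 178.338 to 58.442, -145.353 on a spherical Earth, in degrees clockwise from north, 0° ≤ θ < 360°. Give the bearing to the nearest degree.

20°

Δλ = -145.353 − 178.338 = -323.691°; wrapped into (−180°, 180°]: 36.309°.
θ = atan2( sin Δλ · cos φ₂ , cos φ₁ · sin φ₂ − sin φ₁ · cos φ₂ · cos Δλ )
  = atan2(0.30990, 0.86001) = 19.817° → normalised to [0°, 360°): 19.817°.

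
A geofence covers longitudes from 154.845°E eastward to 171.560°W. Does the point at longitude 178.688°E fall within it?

Yes

Band width going east from +154.845° to -171.560°: ((-171.560 − 154.845) mod 360) = 33.595°.
Offset of +178.688° east of the west edge: ((178.688 − 154.845) mod 360) = 23.843°.
23.843° ≤ 33.595° ⇒ inside.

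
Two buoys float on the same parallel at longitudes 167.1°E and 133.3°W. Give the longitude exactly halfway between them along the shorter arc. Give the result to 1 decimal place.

163.1°W

Signed shortest Δλ from +167.1° to -133.3° is +59.6°.
Midpoint longitude = +167.1° + (+59.6°)/2 = +167.1° + 29.8° = +196.9°.
Normalise into (−180°, 180°]: -163.1°.
(The naïve average (+167.1 + -133.3)/2 = 16.9° is on the wrong side of the globe.)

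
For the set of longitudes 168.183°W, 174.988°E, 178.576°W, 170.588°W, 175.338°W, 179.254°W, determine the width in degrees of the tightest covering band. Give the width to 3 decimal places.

Sort the longitudes: -179.254°, -178.576°, -175.338°, -170.588°, -168.183°, +174.988°.
Eastward gaps between consecutive values (wrapping around): 0.678°, 3.238°, 4.750°, 2.405°, 343.171°, 5.758°.
Largest gap = 343.171° ⇒ minimal covering band is its complement: 360° − 343.171° = 16.829°.
Band runs from +174.988° eastward to -168.183°, crossing the antimeridian.

16.829°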